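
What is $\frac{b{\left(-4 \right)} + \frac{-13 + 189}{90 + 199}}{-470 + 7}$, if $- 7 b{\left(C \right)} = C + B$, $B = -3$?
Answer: $- \frac{465}{133807} \approx -0.0034752$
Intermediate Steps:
$b{\left(C \right)} = \frac{3}{7} - \frac{C}{7}$ ($b{\left(C \right)} = - \frac{C - 3}{7} = - \frac{-3 + C}{7} = \frac{3}{7} - \frac{C}{7}$)
$\frac{b{\left(-4 \right)} + \frac{-13 + 189}{90 + 199}}{-470 + 7} = \frac{\left(\frac{3}{7} - - \frac{4}{7}\right) + \frac{-13 + 189}{90 + 199}}{-470 + 7} = \frac{\left(\frac{3}{7} + \frac{4}{7}\right) + \frac{176}{289}}{-463} = \left(1 + 176 \cdot \frac{1}{289}\right) \left(- \frac{1}{463}\right) = \left(1 + \frac{176}{289}\right) \left(- \frac{1}{463}\right) = \frac{465}{289} \left(- \frac{1}{463}\right) = - \frac{465}{133807}$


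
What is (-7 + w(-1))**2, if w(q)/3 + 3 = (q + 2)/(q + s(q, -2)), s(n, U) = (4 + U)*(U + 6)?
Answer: 11881/49 ≈ 242.47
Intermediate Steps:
s(n, U) = (4 + U)*(6 + U)
w(q) = -9 + 3*(2 + q)/(8 + q) (w(q) = -9 + 3*((q + 2)/(q + (24 + (-2)**2 + 10*(-2)))) = -9 + 3*((2 + q)/(q + (24 + 4 - 20))) = -9 + 3*((2 + q)/(q + 8)) = -9 + 3*((2 + q)/(8 + q)) = -9 + 3*(2 + q)/(8 + q))
(-7 + w(-1))**2 = (-7 + 6*(-11 - 1*(-1))/(8 - 1))**2 = (-7 + 6*(-11 + 1)/7)**2 = (-7 + 6*(1/7)*(-10))**2 = (-7 - 60/7)**2 = (-109/7)**2 = 11881/49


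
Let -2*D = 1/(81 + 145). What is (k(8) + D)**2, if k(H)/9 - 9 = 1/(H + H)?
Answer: 21744746521/3268864 ≈ 6652.1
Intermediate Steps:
k(H) = 81 + 9/(2*H) (k(H) = 81 + 9/(H + H) = 81 + 9/((2*H)) = 81 + 9*(1/(2*H)) = 81 + 9/(2*H))
D = -1/452 (D = -1/(2*(81 + 145)) = -1/2/226 = -1/2*1/226 = -1/452 ≈ -0.0022124)
(k(8) + D)**2 = ((81 + (9/2)/8) - 1/452)**2 = ((81 + (9/2)*(1/8)) - 1/452)**2 = ((81 + 9/16) - 1/452)**2 = (1305/16 - 1/452)**2 = (147461/1808)**2 = 21744746521/3268864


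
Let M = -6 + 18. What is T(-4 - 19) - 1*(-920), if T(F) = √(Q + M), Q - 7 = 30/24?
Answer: 1849/2 ≈ 924.50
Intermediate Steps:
Q = 33/4 (Q = 7 + 30/24 = 7 + 30*(1/24) = 7 + 5/4 = 33/4 ≈ 8.2500)
M = 12
T(F) = 9/2 (T(F) = √(33/4 + 12) = √(81/4) = 9/2)
T(-4 - 19) - 1*(-920) = 9/2 - 1*(-920) = 9/2 + 920 = 1849/2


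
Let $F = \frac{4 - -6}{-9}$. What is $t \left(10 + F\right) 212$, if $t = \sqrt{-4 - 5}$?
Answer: $\frac{16960 i}{3} \approx 5653.3 i$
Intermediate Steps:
$t = 3 i$ ($t = \sqrt{-9} = 3 i \approx 3.0 i$)
$F = - \frac{10}{9}$ ($F = \left(4 + 6\right) \left(- \frac{1}{9}\right) = 10 \left(- \frac{1}{9}\right) = - \frac{10}{9} \approx -1.1111$)
$t \left(10 + F\right) 212 = 3 i \left(10 - \frac{10}{9}\right) 212 = 3 i \frac{80}{9} \cdot 212 = \frac{80 i}{3} \cdot 212 = \frac{16960 i}{3}$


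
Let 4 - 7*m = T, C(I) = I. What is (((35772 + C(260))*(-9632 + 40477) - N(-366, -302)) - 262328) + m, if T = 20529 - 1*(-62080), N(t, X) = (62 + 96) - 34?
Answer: 7777929511/7 ≈ 1.1111e+9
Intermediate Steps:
N(t, X) = 124 (N(t, X) = 158 - 34 = 124)
T = 82609 (T = 20529 + 62080 = 82609)
m = -82605/7 (m = 4/7 - ⅐*82609 = 4/7 - 82609/7 = -82605/7 ≈ -11801.)
(((35772 + C(260))*(-9632 + 40477) - N(-366, -302)) - 262328) + m = (((35772 + 260)*(-9632 + 40477) - 1*124) - 262328) - 82605/7 = ((36032*30845 - 124) - 262328) - 82605/7 = ((1111407040 - 124) - 262328) - 82605/7 = (1111406916 - 262328) - 82605/7 = 1111144588 - 82605/7 = 7777929511/7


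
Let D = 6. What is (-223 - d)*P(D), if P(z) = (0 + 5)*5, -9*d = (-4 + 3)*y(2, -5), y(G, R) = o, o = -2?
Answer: -50125/9 ≈ -5569.4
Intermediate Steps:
y(G, R) = -2
d = -2/9 (d = -(-4 + 3)*(-2)/9 = -(-1)*(-2)/9 = -⅑*2 = -2/9 ≈ -0.22222)
P(z) = 25 (P(z) = 5*5 = 25)
(-223 - d)*P(D) = (-223 - 1*(-2/9))*25 = (-223 + 2/9)*25 = -2005/9*25 = -50125/9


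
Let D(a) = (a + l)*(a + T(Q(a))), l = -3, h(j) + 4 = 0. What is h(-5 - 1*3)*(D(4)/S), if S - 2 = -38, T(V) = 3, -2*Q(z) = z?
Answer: 7/9 ≈ 0.77778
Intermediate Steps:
Q(z) = -z/2
h(j) = -4 (h(j) = -4 + 0 = -4)
S = -36 (S = 2 - 38 = -36)
D(a) = (-3 + a)*(3 + a) (D(a) = (a - 3)*(a + 3) = (-3 + a)*(3 + a))
h(-5 - 1*3)*(D(4)/S) = -4*(-9 + 4²)/(-36) = -4*(-9 + 16)*(-1)/36 = -28*(-1)/36 = -4*(-7/36) = 7/9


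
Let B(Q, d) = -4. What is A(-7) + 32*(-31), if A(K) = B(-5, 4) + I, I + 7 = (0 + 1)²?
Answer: -1002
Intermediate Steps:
I = -6 (I = -7 + (0 + 1)² = -7 + 1² = -7 + 1 = -6)
A(K) = -10 (A(K) = -4 - 6 = -10)
A(-7) + 32*(-31) = -10 + 32*(-31) = -10 - 992 = -1002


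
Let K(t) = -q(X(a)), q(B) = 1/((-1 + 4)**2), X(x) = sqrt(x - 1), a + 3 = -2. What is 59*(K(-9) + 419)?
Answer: 222430/9 ≈ 24714.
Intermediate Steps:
a = -5 (a = -3 - 2 = -5)
X(x) = sqrt(-1 + x)
q(B) = 1/9 (q(B) = 1/(3**2) = 1/9)
K(t) = -1/9 (K(t) = -1*1/9 = -1/9)
59*(K(-9) + 419) = 59*(-1/9 + 419) = 59*(3770/9) = 222430/9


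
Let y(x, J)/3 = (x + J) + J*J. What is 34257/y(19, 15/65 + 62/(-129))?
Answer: 32113984851/52907149 ≈ 606.99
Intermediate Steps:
y(x, J) = 3*J + 3*x + 3*J² (y(x, J) = 3*((x + J) + J*J) = 3*((J + x) + J²) = 3*(J + x + J²) = 3*J + 3*x + 3*J²)
34257/y(19, 15/65 + 62/(-129)) = 34257/(3*(15/65 + 62/(-129)) + 3*19 + 3*(15/65 + 62/(-129))²) = 34257/(3*(15*(1/65) + 62*(-1/129)) + 57 + 3*(15*(1/65) + 62*(-1/129))²) = 34257/(3*(3/13 - 62/129) + 57 + 3*(3/13 - 62/129)²) = 34257/(3*(-419/1677) + 57 + 3*(-419/1677)²) = 34257/(-419/559 + 57 + 3*(175561/2812329)) = 34257/(-419/559 + 57 + 175561/937443) = 34257/(52907149/937443) = 34257*(937443/52907149) = 32113984851/52907149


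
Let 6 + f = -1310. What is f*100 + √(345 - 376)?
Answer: -131600 + I*√31 ≈ -1.316e+5 + 5.5678*I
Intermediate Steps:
f = -1316 (f = -6 - 1310 = -1316)
f*100 + √(345 - 376) = -1316*100 + √(345 - 376) = -131600 + √(-31) = -131600 + I*√31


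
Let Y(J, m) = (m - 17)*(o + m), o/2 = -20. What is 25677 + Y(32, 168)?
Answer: 45005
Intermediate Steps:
o = -40 (o = 2*(-20) = -40)
Y(J, m) = (-40 + m)*(-17 + m) (Y(J, m) = (m - 17)*(-40 + m) = (-17 + m)*(-40 + m) = (-40 + m)*(-17 + m))
25677 + Y(32, 168) = 25677 + (680 + 168**2 - 57*168) = 25677 + (680 + 28224 - 9576) = 25677 + 19328 = 45005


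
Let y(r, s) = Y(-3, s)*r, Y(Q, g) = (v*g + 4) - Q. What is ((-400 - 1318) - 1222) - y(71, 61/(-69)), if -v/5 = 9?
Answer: -144016/23 ≈ -6261.6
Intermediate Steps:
v = -45 (v = -5*9 = -45)
Y(Q, g) = 4 - Q - 45*g (Y(Q, g) = (-45*g + 4) - Q = (4 - 45*g) - Q = 4 - Q - 45*g)
y(r, s) = r*(7 - 45*s) (y(r, s) = (4 - 1*(-3) - 45*s)*r = (4 + 3 - 45*s)*r = (7 - 45*s)*r = r*(7 - 45*s))
((-400 - 1318) - 1222) - y(71, 61/(-69)) = ((-400 - 1318) - 1222) - 71*(7 - 2745/(-69)) = (-1718 - 1222) - 71*(7 - 2745*(-1)/69) = -2940 - 71*(7 - 45*(-61/69)) = -2940 - 71*(7 + 915/23) = -2940 - 71*1076/23 = -2940 - 1*76396/23 = -2940 - 76396/23 = -144016/23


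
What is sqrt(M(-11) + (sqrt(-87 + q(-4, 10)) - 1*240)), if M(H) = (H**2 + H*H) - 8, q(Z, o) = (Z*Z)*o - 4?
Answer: sqrt(-6 + sqrt(69)) ≈ 1.5188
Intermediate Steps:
q(Z, o) = -4 + o*Z**2 (q(Z, o) = Z**2*o - 4 = o*Z**2 - 4 = -4 + o*Z**2)
M(H) = -8 + 2*H**2 (M(H) = (H**2 + H**2) - 8 = 2*H**2 - 8 = -8 + 2*H**2)
sqrt(M(-11) + (sqrt(-87 + q(-4, 10)) - 1*240)) = sqrt((-8 + 2*(-11)**2) + (sqrt(-87 + (-4 + 10*(-4)**2)) - 1*240)) = sqrt((-8 + 2*121) + (sqrt(-87 + (-4 + 10*16)) - 240)) = sqrt((-8 + 242) + (sqrt(-87 + (-4 + 160)) - 240)) = sqrt(234 + (sqrt(-87 + 156) - 240)) = sqrt(234 + (sqrt(69) - 240)) = sqrt(234 + (-240 + sqrt(69))) = sqrt(-6 + sqrt(69))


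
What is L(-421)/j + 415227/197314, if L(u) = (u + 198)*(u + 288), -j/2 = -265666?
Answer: 113237764145/52419621124 ≈ 2.1602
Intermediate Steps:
j = 531332 (j = -2*(-265666) = 531332)
L(u) = (198 + u)*(288 + u)
L(-421)/j + 415227/197314 = (57024 + (-421)**2 + 486*(-421))/531332 + 415227/197314 = (57024 + 177241 - 204606)*(1/531332) + 415227*(1/197314) = 29659*(1/531332) + 415227/197314 = 29659/531332 + 415227/197314 = 113237764145/52419621124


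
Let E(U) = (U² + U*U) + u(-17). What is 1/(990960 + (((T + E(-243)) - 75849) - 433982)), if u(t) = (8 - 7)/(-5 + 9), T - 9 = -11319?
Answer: 4/2351669 ≈ 1.7009e-6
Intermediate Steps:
T = -11310 (T = 9 - 11319 = -11310)
u(t) = ¼ (u(t) = 1/4 = 1*(¼) = ¼)
E(U) = ¼ + 2*U² (E(U) = (U² + U*U) + ¼ = (U² + U²) + ¼ = 2*U² + ¼ = ¼ + 2*U²)
1/(990960 + (((T + E(-243)) - 75849) - 433982)) = 1/(990960 + (((-11310 + (¼ + 2*(-243)²)) - 75849) - 433982)) = 1/(990960 + (((-11310 + (¼ + 2*59049)) - 75849) - 433982)) = 1/(990960 + (((-11310 + (¼ + 118098)) - 75849) - 433982)) = 1/(990960 + (((-11310 + 472393/4) - 75849) - 433982)) = 1/(990960 + ((427153/4 - 75849) - 433982)) = 1/(990960 + (123757/4 - 433982)) = 1/(990960 - 1612171/4) = 1/(2351669/4) = 4/2351669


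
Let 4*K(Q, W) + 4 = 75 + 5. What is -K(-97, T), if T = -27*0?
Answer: -19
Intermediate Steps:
T = 0
K(Q, W) = 19 (K(Q, W) = -1 + (75 + 5)/4 = -1 + (¼)*80 = -1 + 20 = 19)
-K(-97, T) = -1*19 = -19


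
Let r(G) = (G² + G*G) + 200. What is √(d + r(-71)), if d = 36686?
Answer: 2*√11742 ≈ 216.72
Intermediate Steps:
r(G) = 200 + 2*G² (r(G) = (G² + G²) + 200 = 2*G² + 200 = 200 + 2*G²)
√(d + r(-71)) = √(36686 + (200 + 2*(-71)²)) = √(36686 + (200 + 2*5041)) = √(36686 + (200 + 10082)) = √(36686 + 10282) = √46968 = 2*√11742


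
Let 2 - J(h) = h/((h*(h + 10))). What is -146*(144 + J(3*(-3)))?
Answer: -21170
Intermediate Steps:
J(h) = 2 - 1/(10 + h) (J(h) = 2 - h/(h*(h + 10)) = 2 - h/(h*(10 + h)) = 2 - h*1/(h*(10 + h)) = 2 - 1/(10 + h))
-146*(144 + J(3*(-3))) = -146*(144 + (19 + 2*(3*(-3)))/(10 + 3*(-3))) = -146*(144 + (19 + 2*(-9))/(10 - 9)) = -146*(144 + (19 - 18)/1) = -146*(144 + 1*1) = -146*(144 + 1) = -146*145 = -21170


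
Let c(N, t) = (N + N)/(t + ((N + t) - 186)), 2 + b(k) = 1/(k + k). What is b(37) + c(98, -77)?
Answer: -25039/8954 ≈ -2.7964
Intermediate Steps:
b(k) = -2 + 1/(2*k) (b(k) = -2 + 1/(k + k) = -2 + 1/(2*k))
c(N, t) = 2*N/(-186 + N + 2*t) (c(N, t) = (2*N)/(t + (-186 + N + t)) = (2*N)/(-186 + N + 2*t) = 2*N/(-186 + N + 2*t))
b(37) + c(98, -77) = (-2 + (½)/37) + 2*98/(-186 + 98 + 2*(-77)) = (-2 + (½)*(1/37)) + 2*98/(-186 + 98 - 154) = (-2 + 1/74) + 2*98/(-242) = -147/74 + 2*98*(-1/242) = -147/74 - 98/121 = -25039/8954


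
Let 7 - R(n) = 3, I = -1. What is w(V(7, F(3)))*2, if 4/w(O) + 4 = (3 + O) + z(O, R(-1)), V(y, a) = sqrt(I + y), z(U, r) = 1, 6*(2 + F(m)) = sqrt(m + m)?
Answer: 4*sqrt(6)/3 ≈ 3.2660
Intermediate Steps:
R(n) = 4 (R(n) = 7 - 1*3 = 7 - 3 = 4)
F(m) = -2 + sqrt(2)*sqrt(m)/6 (F(m) = -2 + sqrt(m + m)/6 = -2 + sqrt(2*m)/6 = -2 + (sqrt(2)*sqrt(m))/6 = -2 + sqrt(2)*sqrt(m)/6)
V(y, a) = sqrt(-1 + y)
w(O) = 4/O (w(O) = 4/(-4 + ((3 + O) + 1)) = 4/(-4 + (4 + O)) = 4/O)
w(V(7, F(3)))*2 = (4/(sqrt(-1 + 7)))*2 = (4/(sqrt(6)))*2 = (4*(sqrt(6)/6))*2 = (2*sqrt(6)/3)*2 = 4*sqrt(6)/3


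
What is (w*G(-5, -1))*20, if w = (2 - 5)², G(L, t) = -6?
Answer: -1080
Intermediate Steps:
w = 9 (w = (-3)² = 9)
(w*G(-5, -1))*20 = (9*(-6))*20 = -54*20 = -1080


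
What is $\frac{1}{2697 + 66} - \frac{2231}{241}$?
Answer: $- \frac{6164012}{665883} \approx -9.2569$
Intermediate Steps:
$\frac{1}{2697 + 66} - \frac{2231}{241} = \frac{1}{2763} - \frac{2231}{241} = - \frac{6164012}{665883}$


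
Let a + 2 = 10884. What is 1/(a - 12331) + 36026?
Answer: 52201673/1449 ≈ 36026.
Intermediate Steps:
a = 10882 (a = -2 + 10884 = 10882)
1/(a - 12331) + 36026 = 1/(10882 - 12331) + 36026 = 1/(-1449) + 36026 = -1/1449 + 36026 = 52201673/1449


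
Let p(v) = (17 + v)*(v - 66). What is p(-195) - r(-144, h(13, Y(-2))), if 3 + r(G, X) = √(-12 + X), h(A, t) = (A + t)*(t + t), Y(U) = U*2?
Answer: 46461 - 2*I*√21 ≈ 46461.0 - 9.1651*I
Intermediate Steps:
Y(U) = 2*U
p(v) = (-66 + v)*(17 + v) (p(v) = (17 + v)*(-66 + v) = (-66 + v)*(17 + v))
h(A, t) = 2*t*(A + t) (h(A, t) = (A + t)*(2*t) = 2*t*(A + t))
r(G, X) = -3 + √(-12 + X)
p(-195) - r(-144, h(13, Y(-2))) = (-1122 + (-195)² - 49*(-195)) - (-3 + √(-12 + 2*(2*(-2))*(13 + 2*(-2)))) = (-1122 + 38025 + 9555) - (-3 + √(-12 + 2*(-4)*(13 - 4))) = 46458 - (-3 + √(-12 + 2*(-4)*9)) = 46458 - (-3 + √(-12 - 72)) = 46458 - (-3 + √(-84)) = 46458 - (-3 + 2*I*√21) = 46458 + (3 - 2*I*√21) = 46461 - 2*I*√21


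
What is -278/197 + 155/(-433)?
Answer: -150909/85301 ≈ -1.7691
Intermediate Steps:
-278/197 + 155/(-433) = -278*1/197 + 155*(-1/433) = -278/197 - 155/433 = -150909/85301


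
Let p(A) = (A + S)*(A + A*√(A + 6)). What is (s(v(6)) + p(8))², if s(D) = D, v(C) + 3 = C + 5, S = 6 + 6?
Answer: 386624 + 53760*√14 ≈ 5.8778e+5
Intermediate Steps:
S = 12
v(C) = 2 + C (v(C) = -3 + (C + 5) = -3 + (5 + C) = 2 + C)
p(A) = (12 + A)*(A + A*√(6 + A)) (p(A) = (A + 12)*(A + A*√(A + 6)) = (12 + A)*(A + A*√(6 + A)))
(s(v(6)) + p(8))² = ((2 + 6) + 8*(12 + 8 + 12*√(6 + 8) + 8*√(6 + 8)))² = (8 + 8*(12 + 8 + 12*√14 + 8*√14))² = (8 + 8*(20 + 20*√14))² = (8 + (160 + 160*√14))² = (168 + 160*√14)²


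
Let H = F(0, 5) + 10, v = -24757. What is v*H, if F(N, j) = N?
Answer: -247570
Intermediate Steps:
H = 10 (H = 0 + 10 = 10)
v*H = -24757*10 = -247570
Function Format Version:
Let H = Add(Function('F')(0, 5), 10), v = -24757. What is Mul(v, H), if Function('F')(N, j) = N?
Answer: -247570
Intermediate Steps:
H = 10 (H = Add(0, 10) = 10)
Mul(v, H) = Mul(-24757, 10) = -247570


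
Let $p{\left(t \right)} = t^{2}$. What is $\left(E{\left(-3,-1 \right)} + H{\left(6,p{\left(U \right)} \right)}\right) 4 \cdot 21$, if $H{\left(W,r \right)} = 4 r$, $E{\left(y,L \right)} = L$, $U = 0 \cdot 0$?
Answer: $-84$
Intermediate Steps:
$U = 0$
$\left(E{\left(-3,-1 \right)} + H{\left(6,p{\left(U \right)} \right)}\right) 4 \cdot 21 = \left(-1 + 4 \cdot 0^{2}\right) 4 \cdot 21 = \left(-1 + 4 \cdot 0\right) 4 \cdot 21 = \left(-1 + 0\right) 4 \cdot 21 = \left(-1\right) 4 \cdot 21 = \left(-4\right) 21 = -84$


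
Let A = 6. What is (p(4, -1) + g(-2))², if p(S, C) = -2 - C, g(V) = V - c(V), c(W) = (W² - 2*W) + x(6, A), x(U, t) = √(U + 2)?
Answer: 129 + 44*√2 ≈ 191.23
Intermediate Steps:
x(U, t) = √(2 + U)
c(W) = W² - 2*W + 2*√2 (c(W) = (W² - 2*W) + √(2 + 6) = (W² - 2*W) + √8 = (W² - 2*W) + 2*√2 = W² - 2*W + 2*√2)
g(V) = -V² - 2*√2 + 3*V (g(V) = V - (V² - 2*V + 2*√2) = V + (-V² - 2*√2 + 2*V) = -V² - 2*√2 + 3*V)
(p(4, -1) + g(-2))² = ((-2 - 1*(-1)) + (-1*(-2)² - 2*√2 + 3*(-2)))² = ((-2 + 1) + (-1*4 - 2*√2 - 6))² = (-1 + (-4 - 2*√2 - 6))² = (-1 + (-10 - 2*√2))² = (-11 - 2*√2)²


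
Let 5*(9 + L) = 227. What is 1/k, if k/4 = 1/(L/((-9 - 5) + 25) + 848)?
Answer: 23411/110 ≈ 212.83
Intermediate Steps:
L = 182/5 (L = -9 + (⅕)*227 = -9 + 227/5 = 182/5 ≈ 36.400)
k = 110/23411 (k = 4/(182/(5*((-9 - 5) + 25)) + 848) = 4/(182/(5*(-14 + 25)) + 848) = 4/((182/5)/11 + 848) = 4/((182/5)*(1/11) + 848) = 4/(182/55 + 848) = 4/(46822/55) = 4*(55/46822) = 110/23411 ≈ 0.0046986)
1/k = 1/(110/23411) = 23411/110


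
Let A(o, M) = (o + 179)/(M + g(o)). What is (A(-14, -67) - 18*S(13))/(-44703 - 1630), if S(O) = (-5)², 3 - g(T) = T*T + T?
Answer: 36955/3799306 ≈ 0.0097268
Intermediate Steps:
g(T) = 3 - T - T² (g(T) = 3 - (T*T + T) = 3 - (T² + T) = 3 - (T + T²) = 3 + (-T - T²) = 3 - T - T²)
A(o, M) = (179 + o)/(3 + M - o - o²) (A(o, M) = (o + 179)/(M + (3 - o - o²)) = (179 + o)/(3 + M - o - o²))
S(O) = 25
(A(-14, -67) - 18*S(13))/(-44703 - 1630) = ((179 - 14)/(3 - 67 - 1*(-14) - 1*(-14)²) - 18*25)/(-44703 - 1630) = (165/(3 - 67 + 14 - 1*196) - 450)/(-46333) = (165/(3 - 67 + 14 - 196) - 450)*(-1/46333) = (165/(-246) - 450)*(-1/46333) = (-1/246*165 - 450)*(-1/46333) = (-55/82 - 450)*(-1/46333) = -36955/82*(-1/46333) = 36955/3799306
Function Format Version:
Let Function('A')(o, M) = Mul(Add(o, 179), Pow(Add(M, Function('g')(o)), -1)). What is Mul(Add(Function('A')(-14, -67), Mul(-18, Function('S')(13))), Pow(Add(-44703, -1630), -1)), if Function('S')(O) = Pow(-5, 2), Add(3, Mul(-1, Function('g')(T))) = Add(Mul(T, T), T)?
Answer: Rational(36955, 3799306) ≈ 0.0097268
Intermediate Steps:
Function('g')(T) = Add(3, Mul(-1, T), Mul(-1, Pow(T, 2))) (Function('g')(T) = Add(3, Mul(-1, Add(Mul(T, T), T))) = Add(3, Mul(-1, Add(Pow(T, 2), T))) = Add(3, Mul(-1, Add(T, Pow(T, 2)))) = Add(3, Add(Mul(-1, T), Mul(-1, Pow(T, 2)))) = Add(3, Mul(-1, T), Mul(-1, Pow(T, 2))))
Function('A')(o, M) = Mul(Pow(Add(3, M, Mul(-1, o), Mul(-1, Pow(o, 2))), -1), Add(179, o)) (Function('A')(o, M) = Mul(Add(o, 179), Pow(Add(M, Add(3, Mul(-1, o), Mul(-1, Pow(o, 2)))), -1)) = Mul(Add(179, o), Pow(Add(3, M, Mul(-1, o), Mul(-1, Pow(o, 2))), -1)) = Mul(Pow(Add(3, M, Mul(-1, o), Mul(-1, Pow(o, 2))), -1), Add(179, o)))
Function('S')(O) = 25
Mul(Add(Function('A')(-14, -67), Mul(-18, Function('S')(13))), Pow(Add(-44703, -1630), -1)) = Mul(Add(Mul(Pow(Add(3, -67, Mul(-1, -14), Mul(-1, Pow(-14, 2))), -1), Add(179, -14)), Mul(-18, 25)), Pow(Add(-44703, -1630), -1)) = Mul(Add(Mul(Pow(Add(3, -67, 14, Mul(-1, 196)), -1), 165), -450), Pow(-46333, -1)) = Mul(Add(Mul(Pow(Add(3, -67, 14, -196), -1), 165), -450), Rational(-1, 46333)) = Mul(Add(Mul(Pow(-246, -1), 165), -450), Rational(-1, 46333)) = Mul(Add(Mul(Rational(-1, 246), 165), -450), Rational(-1, 46333)) = Mul(Add(Rational(-55, 82), -450), Rational(-1, 46333)) = Mul(Rational(-36955, 82), Rational(-1, 46333)) = Rational(36955, 3799306)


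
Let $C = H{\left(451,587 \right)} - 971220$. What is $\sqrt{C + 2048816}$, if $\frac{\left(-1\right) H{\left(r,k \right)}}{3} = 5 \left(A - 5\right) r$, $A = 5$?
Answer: $2 \sqrt{269399} \approx 1038.1$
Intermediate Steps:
$H{\left(r,k \right)} = 0$ ($H{\left(r,k \right)} = - 3 \cdot 5 \left(5 - 5\right) r = - 3 \cdot 5 \cdot 0 r = - 3 \cdot 0 r = \left(-3\right) 0 = 0$)
$C = -971220$ ($C = 0 - 971220 = -971220$)
$\sqrt{C + 2048816} = \sqrt{-971220 + 2048816} = \sqrt{1077596} = 2 \sqrt{269399}$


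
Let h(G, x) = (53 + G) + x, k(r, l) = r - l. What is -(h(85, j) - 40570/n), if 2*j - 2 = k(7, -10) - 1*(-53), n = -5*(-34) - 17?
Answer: 13948/153 ≈ 91.163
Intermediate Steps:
n = 153 (n = 170 - 17 = 153)
j = 36 (j = 1 + ((7 - 1*(-10)) - 1*(-53))/2 = 1 + ((7 + 10) + 53)/2 = 1 + (17 + 53)/2 = 1 + (1/2)*70 = 1 + 35 = 36)
h(G, x) = 53 + G + x
-(h(85, j) - 40570/n) = -((53 + 85 + 36) - 40570/153) = -(174 - 40570*1/153) = -(174 - 40570/153) = -1*(-13948/153) = 13948/153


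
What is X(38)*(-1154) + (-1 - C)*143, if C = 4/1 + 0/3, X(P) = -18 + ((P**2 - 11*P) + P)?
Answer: -1207799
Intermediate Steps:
X(P) = -18 + P**2 - 10*P (X(P) = -18 + (P**2 - 10*P) = -18 + P**2 - 10*P)
C = 4 (C = 4*1 + 0*(1/3) = 4 + 0 = 4)
X(38)*(-1154) + (-1 - C)*143 = (-18 + 38**2 - 10*38)*(-1154) + (-1 - 1*4)*143 = (-18 + 1444 - 380)*(-1154) + (-1 - 4)*143 = 1046*(-1154) - 5*143 = -1207084 - 715 = -1207799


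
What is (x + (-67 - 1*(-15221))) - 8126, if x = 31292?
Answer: 38320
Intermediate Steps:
(x + (-67 - 1*(-15221))) - 8126 = (31292 + (-67 - 1*(-15221))) - 8126 = (31292 + (-67 + 15221)) - 8126 = (31292 + 15154) - 8126 = 46446 - 8126 = 38320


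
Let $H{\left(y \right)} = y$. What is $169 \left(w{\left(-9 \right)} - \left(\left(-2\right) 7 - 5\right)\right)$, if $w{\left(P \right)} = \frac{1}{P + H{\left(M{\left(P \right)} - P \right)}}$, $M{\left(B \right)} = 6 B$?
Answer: $\frac{173225}{54} \approx 3207.9$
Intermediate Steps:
$w{\left(P \right)} = \frac{1}{6 P}$ ($w{\left(P \right)} = \frac{1}{P + \left(6 P - P\right)} = \frac{1}{P + 5 P} = \frac{1}{6 P}$)
$169 \left(w{\left(-9 \right)} - \left(\left(-2\right) 7 - 5\right)\right) = 169 \left(\frac{1}{6 \left(-9\right)} - \left(\left(-2\right) 7 - 5\right)\right) = 169 \left(\frac{1}{6} \left(- \frac{1}{9}\right) - \left(-14 - 5\right)\right) = 169 \left(- \frac{1}{54} - -19\right) = 169 \left(- \frac{1}{54} + 19\right) = 169 \cdot \frac{1025}{54} = \frac{173225}{54}$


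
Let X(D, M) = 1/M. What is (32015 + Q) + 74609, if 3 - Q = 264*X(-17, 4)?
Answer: 106561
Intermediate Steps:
Q = -63 (Q = 3 - 264/4 = 3 - 1*66 = 3 - 66 = -63)
(32015 + Q) + 74609 = (32015 - 63) + 74609 = 31952 + 74609 = 106561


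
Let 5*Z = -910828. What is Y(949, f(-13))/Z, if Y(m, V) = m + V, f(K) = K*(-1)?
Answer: -2405/455414 ≈ -0.0052809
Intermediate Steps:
Z = -910828/5 (Z = (1/5)*(-910828) = -910828/5 ≈ -1.8217e+5)
f(K) = -K
Y(m, V) = V + m
Y(949, f(-13))/Z = (-1*(-13) + 949)/(-910828/5) = (13 + 949)*(-5/910828) = 962*(-5/910828) = -2405/455414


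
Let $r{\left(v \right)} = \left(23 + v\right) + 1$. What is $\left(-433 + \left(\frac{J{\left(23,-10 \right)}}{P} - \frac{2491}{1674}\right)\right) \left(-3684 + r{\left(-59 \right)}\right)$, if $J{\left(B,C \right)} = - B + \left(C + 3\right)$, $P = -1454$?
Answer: $\frac{1966406303339}{1216998} \approx 1.6158 \cdot 10^{6}$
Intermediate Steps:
$r{\left(v \right)} = 24 + v$
$J{\left(B,C \right)} = 3 + C - B$ ($J{\left(B,C \right)} = - B + \left(3 + C\right) = 3 + C - B$)
$\left(-433 + \left(\frac{J{\left(23,-10 \right)}}{P} - \frac{2491}{1674}\right)\right) \left(-3684 + r{\left(-59 \right)}\right) = \left(-433 - \left(\frac{2491}{1674} - \frac{3 - 10 - 23}{-1454}\right)\right) \left(-3684 + \left(24 - 59\right)\right) = \left(-433 - \left(\frac{2491}{1674} - \left(3 - 10 - 23\right) \left(- \frac{1}{1454}\right)\right)\right) \left(-3684 - 35\right) = \left(-433 - \frac{1785847}{1216998}\right) \left(-3719\right) = \left(- \frac{528745981}{1216998}\right) \left(-3719\right) = \frac{1966406303339}{1216998}$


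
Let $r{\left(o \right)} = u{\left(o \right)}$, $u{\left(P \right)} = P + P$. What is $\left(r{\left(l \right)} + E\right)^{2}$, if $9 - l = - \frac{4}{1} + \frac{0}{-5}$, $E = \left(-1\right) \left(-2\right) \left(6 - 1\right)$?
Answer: $1296$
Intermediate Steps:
$u{\left(P \right)} = 2 P$
$E = 10$ ($E = 2 \cdot 5 = 10$)
$l = 13$ ($l = 9 - \left(- \frac{4}{1} + \frac{0}{-5}\right) = 9 - \left(\left(-4\right) 1 + 0 \left(- \frac{1}{5}\right)\right) = 9 - \left(-4 + 0\right) = 9 - -4 = 9 + 4 = 13$)
$r{\left(o \right)} = 2 o$
$\left(r{\left(l \right)} + E\right)^{2} = \left(2 \cdot 13 + 10\right)^{2} = \left(26 + 10\right)^{2} = 36^{2} = 1296$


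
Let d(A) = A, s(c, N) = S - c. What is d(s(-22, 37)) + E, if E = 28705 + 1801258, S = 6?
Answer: 1829991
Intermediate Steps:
s(c, N) = 6 - c
E = 1829963
d(s(-22, 37)) + E = (6 - 1*(-22)) + 1829963 = (6 + 22) + 1829963 = 28 + 1829963 = 1829991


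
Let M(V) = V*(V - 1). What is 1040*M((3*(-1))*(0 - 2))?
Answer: 31200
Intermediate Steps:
M(V) = V*(-1 + V)
1040*M((3*(-1))*(0 - 2)) = 1040*(((3*(-1))*(0 - 2))*(-1 + (3*(-1))*(0 - 2))) = 1040*((-3*(-2))*(-1 - 3*(-2))) = 1040*(6*(-1 + 6)) = 1040*(6*5) = 1040*30 = 31200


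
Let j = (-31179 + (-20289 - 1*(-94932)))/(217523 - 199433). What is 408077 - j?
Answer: 1230344911/3015 ≈ 4.0807e+5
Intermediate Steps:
j = 7244/3015 (j = (-31179 + (-20289 + 94932))/18090 = (-31179 + 74643)*(1/18090) = 43464*(1/18090) = 7244/3015 ≈ 2.4027)
408077 - j = 408077 - 1*7244/3015 = 408077 - 7244/3015 = 1230344911/3015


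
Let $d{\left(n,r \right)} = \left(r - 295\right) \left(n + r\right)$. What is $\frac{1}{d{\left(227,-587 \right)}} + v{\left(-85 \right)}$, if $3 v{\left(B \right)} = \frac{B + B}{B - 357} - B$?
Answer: $\frac{117482413}{4127760} \approx 28.462$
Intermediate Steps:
$d{\left(n,r \right)} = \left(-295 + r\right) \left(n + r\right)$
$v{\left(B \right)} = - \frac{B}{3} + \frac{2 B}{3 \left(-357 + B\right)}$ ($v{\left(B \right)} = \frac{\frac{B + B}{B - 357} - B}{3} = \frac{\frac{2 B}{-357 + B} - B}{3} = \frac{- B + \frac{2 B}{-357 + B}}{3} = - \frac{B}{3} + \frac{2 B}{3 \left(-357 + B\right)}$)
$\frac{1}{d{\left(227,-587 \right)}} + v{\left(-85 \right)} = \frac{1}{\left(-587\right)^{2} - 66965 - -173165 + 227 \left(-587\right)} + \frac{1}{3} \left(-85\right) \frac{1}{-357 - 85} \left(359 - -85\right) = \frac{1}{344569 - 66965 + 173165 - 133249} + \frac{1}{3} \left(-85\right) \frac{1}{-442} \left(359 + 85\right) = \frac{1}{317520} + \frac{1}{3} \left(-85\right) \left(- \frac{1}{442}\right) 444 = \frac{1}{317520} + \frac{370}{13} = \frac{117482413}{4127760}$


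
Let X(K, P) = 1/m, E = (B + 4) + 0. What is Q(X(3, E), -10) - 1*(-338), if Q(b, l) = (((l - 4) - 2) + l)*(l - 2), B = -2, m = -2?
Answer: 650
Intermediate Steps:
E = 2 (E = (-2 + 4) + 0 = 2 + 0 = 2)
X(K, P) = -½ (X(K, P) = 1/(-2) = -½)
Q(b, l) = (-6 + 2*l)*(-2 + l) (Q(b, l) = (((-4 + l) - 2) + l)*(-2 + l) = ((-6 + l) + l)*(-2 + l) = (-6 + 2*l)*(-2 + l))
Q(X(3, E), -10) - 1*(-338) = (12 - 10*(-10) + 2*(-10)²) - 1*(-338) = (12 + 100 + 2*100) + 338 = (12 + 100 + 200) + 338 = 312 + 338 = 650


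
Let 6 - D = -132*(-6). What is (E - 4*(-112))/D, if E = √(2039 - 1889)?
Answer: -224/393 - 5*√6/786 ≈ -0.58556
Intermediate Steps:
E = 5*√6 (E = √150 = 5*√6 ≈ 12.247)
D = -786 (D = 6 - (-132)*(-6) = 6 - 1*792 = 6 - 792 = -786)
(E - 4*(-112))/D = (5*√6 - 4*(-112))/(-786) = (5*√6 - 1*(-448))*(-1/786) = (5*√6 + 448)*(-1/786) = (448 + 5*√6)*(-1/786) = -224/393 - 5*√6/786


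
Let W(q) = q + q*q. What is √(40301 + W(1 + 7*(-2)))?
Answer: √40457 ≈ 201.14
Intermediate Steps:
W(q) = q + q²
√(40301 + W(1 + 7*(-2))) = √(40301 + (1 + 7*(-2))*(1 + (1 + 7*(-2)))) = √(40301 + (1 - 14)*(1 + (1 - 14))) = √(40301 - 13*(1 - 13)) = √(40301 - 13*(-12)) = √(40301 + 156) = √40457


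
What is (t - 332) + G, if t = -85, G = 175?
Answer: -242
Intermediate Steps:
(t - 332) + G = (-85 - 332) + 175 = -417 + 175 = -242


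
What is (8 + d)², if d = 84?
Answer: 8464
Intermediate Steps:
(8 + d)² = (8 + 84)² = 92² = 8464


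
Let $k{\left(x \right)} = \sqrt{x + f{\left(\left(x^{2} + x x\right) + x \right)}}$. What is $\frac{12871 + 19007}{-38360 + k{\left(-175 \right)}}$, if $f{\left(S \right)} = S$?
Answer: $- \frac{8734572}{10510205} - \frac{2277 \sqrt{609}}{10510205} \approx -0.8364$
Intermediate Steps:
$k{\left(x \right)} = \sqrt{2 x + 2 x^{2}}$ ($k{\left(x \right)} = \sqrt{x + \left(\left(x^{2} + x x\right) + x\right)} = \sqrt{x + \left(\left(x^{2} + x^{2}\right) + x\right)} = \sqrt{x + \left(2 x^{2} + x\right)} = \sqrt{x + \left(x + 2 x^{2}\right)} = \sqrt{2 x + 2 x^{2}}$)
$\frac{12871 + 19007}{-38360 + k{\left(-175 \right)}} = \frac{12871 + 19007}{-38360 + \sqrt{2} \sqrt{- 175 \left(1 - 175\right)}} = \frac{31878}{-38360 + \sqrt{2} \sqrt{\left(-175\right) \left(-174\right)}} = \frac{31878}{-38360 + \sqrt{2} \sqrt{30450}} = \frac{31878}{-38360 + \sqrt{2} \cdot 5 \sqrt{1218}} = \frac{31878}{-38360 + 10 \sqrt{609}}$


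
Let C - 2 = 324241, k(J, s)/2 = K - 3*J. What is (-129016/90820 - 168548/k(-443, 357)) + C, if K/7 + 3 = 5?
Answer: 9885125055753/30492815 ≈ 3.2418e+5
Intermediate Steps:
K = 14 (K = -21 + 7*5 = -21 + 35 = 14)
k(J, s) = 28 - 6*J (k(J, s) = 2*(14 - 3*J) = 28 - 6*J)
C = 324243 (C = 2 + 324241 = 324243)
(-129016/90820 - 168548/k(-443, 357)) + C = (-129016/90820 - 168548/(28 - 6*(-443))) + 324243 = (-129016*1/90820 - 168548/(28 + 2658)) + 324243 = (-32254/22705 - 168548/2686) + 324243 = (-32254/22705 - 168548*1/2686) + 324243 = (-32254/22705 - 84274/1343) + 324243 = -1956758292/30492815 + 324243 = 9885125055753/30492815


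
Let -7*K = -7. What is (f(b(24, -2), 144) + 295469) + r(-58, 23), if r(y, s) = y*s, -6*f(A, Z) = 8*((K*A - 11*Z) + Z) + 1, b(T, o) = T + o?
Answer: 592051/2 ≈ 2.9603e+5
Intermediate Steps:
K = 1 (K = -1/7*(-7) = 1)
f(A, Z) = -1/6 - 4*A/3 + 40*Z/3 (f(A, Z) = -(8*((1*A - 11*Z) + Z) + 1)/6 = -(8*((A - 11*Z) + Z) + 1)/6 = -(8*(A - 10*Z) + 1)/6 = -((-80*Z + 8*A) + 1)/6 = -(1 - 80*Z + 8*A)/6 = -1/6 - 4*A/3 + 40*Z/3)
r(y, s) = s*y
(f(b(24, -2), 144) + 295469) + r(-58, 23) = ((-1/6 - 4*(24 - 2)/3 + (40/3)*144) + 295469) + 23*(-58) = ((-1/6 - 4/3*22 + 1920) + 295469) - 1334 = ((-1/6 - 88/3 + 1920) + 295469) - 1334 = (3781/2 + 295469) - 1334 = 594719/2 - 1334 = 592051/2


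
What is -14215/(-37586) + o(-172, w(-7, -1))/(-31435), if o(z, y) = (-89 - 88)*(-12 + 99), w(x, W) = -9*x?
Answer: 1025635339/1181515910 ≈ 0.86807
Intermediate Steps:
o(z, y) = -15399 (o(z, y) = -177*87 = -15399)
-14215/(-37586) + o(-172, w(-7, -1))/(-31435) = -14215/(-37586) - 15399/(-31435) = -14215*(-1/37586) - 15399*(-1/31435) = 14215/37586 + 15399/31435 = 1025635339/1181515910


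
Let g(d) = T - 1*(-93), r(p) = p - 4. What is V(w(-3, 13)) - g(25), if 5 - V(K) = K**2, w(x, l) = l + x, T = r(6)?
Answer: -190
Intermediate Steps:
r(p) = -4 + p
T = 2 (T = -4 + 6 = 2)
g(d) = 95 (g(d) = 2 - 1*(-93) = 2 + 93 = 95)
V(K) = 5 - K**2
V(w(-3, 13)) - g(25) = (5 - (13 - 3)**2) - 1*95 = (5 - 1*10**2) - 95 = (5 - 1*100) - 95 = (5 - 100) - 95 = -95 - 95 = -190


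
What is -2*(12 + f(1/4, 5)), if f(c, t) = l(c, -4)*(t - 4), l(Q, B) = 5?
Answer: -34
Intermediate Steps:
f(c, t) = -20 + 5*t (f(c, t) = 5*(t - 4) = 5*(-4 + t) = -20 + 5*t)
-2*(12 + f(1/4, 5)) = -2*(12 + (-20 + 5*5)) = -2*(12 + (-20 + 25)) = -2*(12 + 5) = -2*17 = -34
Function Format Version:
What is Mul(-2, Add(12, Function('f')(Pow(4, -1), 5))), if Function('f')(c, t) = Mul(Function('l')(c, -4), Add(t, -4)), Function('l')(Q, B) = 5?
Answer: -34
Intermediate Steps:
Function('f')(c, t) = Add(-20, Mul(5, t)) (Function('f')(c, t) = Mul(5, Add(t, -4)) = Mul(5, Add(-4, t)) = Add(-20, Mul(5, t)))
Mul(-2, Add(12, Function('f')(Pow(4, -1), 5))) = Mul(-2, Add(12, Add(-20, Mul(5, 5)))) = Mul(-2, Add(12, Add(-20, 25))) = Mul(-2, Add(12, 5)) = Mul(-2, 17) = -34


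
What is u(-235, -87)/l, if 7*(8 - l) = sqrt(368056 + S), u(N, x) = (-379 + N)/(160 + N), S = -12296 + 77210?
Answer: -120344/16118775 - 2149*sqrt(432970)/16118775 ≈ -0.095193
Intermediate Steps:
S = 64914
u(N, x) = (-379 + N)/(160 + N)
l = 8 - sqrt(432970)/7 (l = 8 - sqrt(368056 + 64914)/7 = 8 - sqrt(432970)/7 ≈ -86.001)
u(-235, -87)/l = ((-379 - 235)/(160 - 235))/(8 - sqrt(432970)/7) = (-614/(-75))/(8 - sqrt(432970)/7) = (-1/75*(-614))/(8 - sqrt(432970)/7) = 614/(75*(8 - sqrt(432970)/7))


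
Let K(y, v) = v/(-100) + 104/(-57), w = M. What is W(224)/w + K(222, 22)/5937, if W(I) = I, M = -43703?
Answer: -4044838181/739474426350 ≈ -0.0054699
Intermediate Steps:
w = -43703
K(y, v) = -104/57 - v/100 (K(y, v) = v*(-1/100) + 104*(-1/57) = -v/100 - 104/57 = -104/57 - v/100)
W(224)/w + K(222, 22)/5937 = 224/(-43703) + (-104/57 - 1/100*22)/5937 = 224*(-1/43703) + (-104/57 - 11/50)*(1/5937) = -224/43703 - 5827/2850*1/5937 = -224/43703 - 5827/16920450 = -4044838181/739474426350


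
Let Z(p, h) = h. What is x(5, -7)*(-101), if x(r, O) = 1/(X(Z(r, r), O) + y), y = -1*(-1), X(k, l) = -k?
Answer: 101/4 ≈ 25.250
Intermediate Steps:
y = 1
x(r, O) = 1/(1 - r) (x(r, O) = 1/(-r + 1) = 1/(1 - r))
x(5, -7)*(-101) = -1/(-1 + 5)*(-101) = -1/4*(-101) = -1*¼*(-101) = -¼*(-101) = 101/4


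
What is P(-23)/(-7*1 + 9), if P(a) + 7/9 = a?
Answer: -107/9 ≈ -11.889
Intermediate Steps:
P(a) = -7/9 + a
P(-23)/(-7*1 + 9) = (-7/9 - 23)/(-7*1 + 9) = -214/(9*(-7 + 9)) = -214/9/2 = -214/9*1/2 = -107/9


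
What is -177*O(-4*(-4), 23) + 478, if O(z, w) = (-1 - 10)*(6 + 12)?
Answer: 35524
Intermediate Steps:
O(z, w) = -198 (O(z, w) = -11*18 = -198)
-177*O(-4*(-4), 23) + 478 = -177*(-198) + 478 = 35046 + 478 = 35524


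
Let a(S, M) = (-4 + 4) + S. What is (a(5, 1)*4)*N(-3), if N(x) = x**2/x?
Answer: -60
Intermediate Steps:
a(S, M) = S (a(S, M) = 0 + S = S)
N(x) = x
(a(5, 1)*4)*N(-3) = (5*4)*(-3) = 20*(-3) = -60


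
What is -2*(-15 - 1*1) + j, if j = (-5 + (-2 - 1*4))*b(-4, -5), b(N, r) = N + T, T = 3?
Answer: 43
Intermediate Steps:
b(N, r) = 3 + N (b(N, r) = N + 3 = 3 + N)
j = 11 (j = (-5 + (-2 - 1*4))*(3 - 4) = (-5 + (-2 - 4))*(-1) = (-5 - 6)*(-1) = -11*(-1) = 11)
-2*(-15 - 1*1) + j = -2*(-15 - 1*1) + 11 = -2*(-15 - 1) + 11 = -2*(-16) + 11 = 32 + 11 = 43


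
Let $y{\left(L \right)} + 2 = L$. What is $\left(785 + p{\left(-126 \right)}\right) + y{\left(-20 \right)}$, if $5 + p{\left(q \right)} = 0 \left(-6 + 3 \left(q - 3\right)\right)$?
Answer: $758$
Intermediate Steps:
$y{\left(L \right)} = -2 + L$
$p{\left(q \right)} = -5$ ($p{\left(q \right)} = -5 + 0 \left(-6 + 3 \left(q - 3\right)\right) = -5 + 0 \left(-6 + 3 \left(-3 + q\right)\right) = -5 + 0 \left(-6 + \left(-9 + 3 q\right)\right) = -5 + 0 \left(-15 + 3 q\right) = -5 + 0 = -5$)
$\left(785 + p{\left(-126 \right)}\right) + y{\left(-20 \right)} = \left(785 - 5\right) - 22 = 780 - 22 = 758$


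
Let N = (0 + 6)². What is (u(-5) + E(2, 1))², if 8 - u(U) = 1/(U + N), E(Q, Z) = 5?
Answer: 161604/961 ≈ 168.16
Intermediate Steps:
N = 36 (N = 6² = 36)
u(U) = 8 - 1/(36 + U) (u(U) = 8 - 1/(U + 36) = 8 - 1/(36 + U))
(u(-5) + E(2, 1))² = ((287 + 8*(-5))/(36 - 5) + 5)² = ((287 - 40)/31 + 5)² = ((1/31)*247 + 5)² = (247/31 + 5)² = (402/31)² = 161604/961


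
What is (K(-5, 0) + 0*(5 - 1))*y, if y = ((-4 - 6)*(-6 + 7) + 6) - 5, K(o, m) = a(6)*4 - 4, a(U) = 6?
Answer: -180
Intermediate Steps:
K(o, m) = 20 (K(o, m) = 6*4 - 4 = 24 - 4 = 20)
y = -9 (y = (-10*1 + 6) - 5 = (-10 + 6) - 5 = -4 - 5 = -9)
(K(-5, 0) + 0*(5 - 1))*y = (20 + 0*(5 - 1))*(-9) = (20 + 0*4)*(-9) = (20 + 0)*(-9) = 20*(-9) = -180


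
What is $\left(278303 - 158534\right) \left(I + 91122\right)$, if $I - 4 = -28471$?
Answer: $7504126695$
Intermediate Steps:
$I = -28467$ ($I = 4 - 28471 = -28467$)
$\left(278303 - 158534\right) \left(I + 91122\right) = \left(278303 - 158534\right) \left(-28467 + 91122\right) = 119769 \cdot 62655 = 7504126695$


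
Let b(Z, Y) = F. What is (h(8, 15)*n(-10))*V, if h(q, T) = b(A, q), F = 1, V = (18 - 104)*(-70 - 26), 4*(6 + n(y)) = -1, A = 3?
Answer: -51600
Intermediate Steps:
n(y) = -25/4 (n(y) = -6 + (¼)*(-1) = -6 - ¼ = -25/4)
V = 8256 (V = -86*(-96) = 8256)
b(Z, Y) = 1
h(q, T) = 1
(h(8, 15)*n(-10))*V = (1*(-25/4))*8256 = -25/4*8256 = -51600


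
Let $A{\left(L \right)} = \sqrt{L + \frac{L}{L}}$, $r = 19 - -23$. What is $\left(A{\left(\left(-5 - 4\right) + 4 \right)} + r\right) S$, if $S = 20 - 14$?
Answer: $252 + 12 i \approx 252.0 + 12.0 i$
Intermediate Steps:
$S = 6$
$r = 42$ ($r = 19 + 23 = 42$)
$A{\left(L \right)} = \sqrt{1 + L}$ ($A{\left(L \right)} = \sqrt{L + 1} = \sqrt{1 + L}$)
$\left(A{\left(\left(-5 - 4\right) + 4 \right)} + r\right) S = \left(\sqrt{1 + \left(\left(-5 - 4\right) + 4\right)} + 42\right) 6 = \left(\sqrt{1 + \left(-9 + 4\right)} + 42\right) 6 = \left(\sqrt{1 - 5} + 42\right) 6 = \left(\sqrt{-4} + 42\right) 6 = \left(2 i + 42\right) 6 = \left(42 + 2 i\right) 6 = 252 + 12 i$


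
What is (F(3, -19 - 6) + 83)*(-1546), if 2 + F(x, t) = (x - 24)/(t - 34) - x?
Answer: -7147158/59 ≈ -1.2114e+5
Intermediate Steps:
F(x, t) = -2 - x + (-24 + x)/(-34 + t) (F(x, t) = -2 + ((x - 24)/(t - 34) - x) = -2 + ((-24 + x)/(-34 + t) - x) = -2 + (-x + (-24 + x)/(-34 + t)) = -2 - x + (-24 + x)/(-34 + t))
(F(3, -19 - 6) + 83)*(-1546) = ((44 - 2*(-19 - 6) + 35*3 - 1*(-19 - 6)*3)/(-34 + (-19 - 6)) + 83)*(-1546) = ((44 - 2*(-25) + 105 - 1*(-25)*3)/(-34 - 25) + 83)*(-1546) = ((44 + 50 + 105 + 75)/(-59) + 83)*(-1546) = (-1/59*274 + 83)*(-1546) = (-274/59 + 83)*(-1546) = (4623/59)*(-1546) = -7147158/59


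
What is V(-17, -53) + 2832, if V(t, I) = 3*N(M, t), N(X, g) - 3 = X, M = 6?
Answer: 2859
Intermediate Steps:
N(X, g) = 3 + X
V(t, I) = 27 (V(t, I) = 3*(3 + 6) = 3*9 = 27)
V(-17, -53) + 2832 = 27 + 2832 = 2859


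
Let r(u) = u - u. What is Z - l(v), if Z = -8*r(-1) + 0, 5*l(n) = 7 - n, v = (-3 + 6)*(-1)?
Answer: -2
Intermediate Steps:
v = -3 (v = 3*(-1) = -3)
r(u) = 0
l(n) = 7/5 - n/5 (l(n) = (7 - n)/5 = 7/5 - n/5)
Z = 0 (Z = -8*0 + 0 = 0 + 0 = 0)
Z - l(v) = 0 - (7/5 - 1/5*(-3)) = 0 - (7/5 + 3/5) = 0 - 1*2 = 0 - 2 = -2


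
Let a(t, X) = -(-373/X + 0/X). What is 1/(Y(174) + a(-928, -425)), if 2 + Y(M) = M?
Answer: 425/72727 ≈ 0.0058438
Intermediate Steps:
Y(M) = -2 + M
a(t, X) = 373/X (a(t, X) = -(-373/X + 0) = -(-373)/X = 373/X)
1/(Y(174) + a(-928, -425)) = 1/((-2 + 174) + 373/(-425)) = 1/(172 + 373*(-1/425)) = 1/(172 - 373/425) = 1/(72727/425) = 425/72727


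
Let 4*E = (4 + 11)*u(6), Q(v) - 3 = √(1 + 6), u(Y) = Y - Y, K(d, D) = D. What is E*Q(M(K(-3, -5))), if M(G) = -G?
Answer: 0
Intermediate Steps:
u(Y) = 0
Q(v) = 3 + √7 (Q(v) = 3 + √(1 + 6) = 3 + √7)
E = 0 (E = ((4 + 11)*0)/4 = (15*0)/4 = (¼)*0 = 0)
E*Q(M(K(-3, -5))) = 0*(3 + √7) = 0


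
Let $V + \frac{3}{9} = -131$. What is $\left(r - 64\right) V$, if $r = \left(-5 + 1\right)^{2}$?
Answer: $6304$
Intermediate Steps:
$V = - \frac{394}{3}$ ($V = - \frac{1}{3} - 131 = - \frac{394}{3} \approx -131.33$)
$r = 16$ ($r = \left(-4\right)^{2} = 16$)
$\left(r - 64\right) V = \left(16 - 64\right) \left(- \frac{394}{3}\right) = \left(-48\right) \left(- \frac{394}{3}\right) = 6304$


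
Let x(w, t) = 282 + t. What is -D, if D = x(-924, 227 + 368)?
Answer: -877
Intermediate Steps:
D = 877 (D = 282 + (227 + 368) = 282 + 595 = 877)
-D = -1*877 = -877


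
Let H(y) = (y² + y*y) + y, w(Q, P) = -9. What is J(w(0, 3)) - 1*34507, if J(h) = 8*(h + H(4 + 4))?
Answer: -33491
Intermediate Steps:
H(y) = y + 2*y² (H(y) = (y² + y²) + y = 2*y² + y = y + 2*y²)
J(h) = 1088 + 8*h (J(h) = 8*(h + (4 + 4)*(1 + 2*(4 + 4))) = 8*(h + 8*(1 + 2*8)) = 8*(h + 8*(1 + 16)) = 8*(h + 8*17) = 8*(h + 136) = 8*(136 + h) = 1088 + 8*h)
J(w(0, 3)) - 1*34507 = (1088 + 8*(-9)) - 1*34507 = (1088 - 72) - 34507 = 1016 - 34507 = -33491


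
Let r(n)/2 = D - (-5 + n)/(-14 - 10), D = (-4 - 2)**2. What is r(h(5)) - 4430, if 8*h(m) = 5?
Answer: -418403/96 ≈ -4358.4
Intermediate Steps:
h(m) = 5/8 (h(m) = (1/8)*5 = 5/8)
D = 36 (D = (-6)**2 = 36)
r(n) = 859/12 + n/12 (r(n) = 2*(36 - (-5 + n)/(-14 - 10)) = 2*(36 - (-5 + n)/(-24)) = 2*(36 - (-5 + n)*(-1)/24) = 2*(36 - (5/24 - n/24)) = 2*(36 + (-5/24 + n/24)) = 2*(859/24 + n/24) = 859/12 + n/12)
r(h(5)) - 4430 = (859/12 + (1/12)*(5/8)) - 4430 = (859/12 + 5/96) - 4430 = 6877/96 - 4430 = -418403/96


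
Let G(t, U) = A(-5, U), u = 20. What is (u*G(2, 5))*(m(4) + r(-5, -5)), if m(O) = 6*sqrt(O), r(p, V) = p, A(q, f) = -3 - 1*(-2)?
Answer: -140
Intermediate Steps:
A(q, f) = -1 (A(q, f) = -3 + 2 = -1)
G(t, U) = -1
(u*G(2, 5))*(m(4) + r(-5, -5)) = (20*(-1))*(6*sqrt(4) - 5) = -20*(6*2 - 5) = -20*(12 - 5) = -20*7 = -140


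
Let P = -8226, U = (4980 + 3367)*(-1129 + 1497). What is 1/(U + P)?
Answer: 1/3063470 ≈ 3.2643e-7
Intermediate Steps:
U = 3071696 (U = 8347*368 = 3071696)
1/(U + P) = 1/(3071696 - 8226) = 1/3063470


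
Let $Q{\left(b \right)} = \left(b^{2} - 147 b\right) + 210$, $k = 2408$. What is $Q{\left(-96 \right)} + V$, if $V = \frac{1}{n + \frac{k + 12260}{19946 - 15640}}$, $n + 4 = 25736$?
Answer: $\frac{1304201273693}{55408330} \approx 23538.0$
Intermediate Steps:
$n = 25732$ ($n = -4 + 25736 = 25732$)
$Q{\left(b \right)} = 210 + b^{2} - 147 b$
$V = \frac{2153}{55408330}$ ($V = \frac{1}{25732 + \frac{2408 + 12260}{19946 - 15640}} = \frac{1}{25732 + \frac{14668}{4306}} = \frac{1}{25732 + 14668 \cdot \frac{1}{4306}} = \frac{1}{25732 + \frac{7334}{2153}} = \frac{1}{\frac{55408330}{2153}} = \frac{2153}{55408330} \approx 3.8857 \cdot 10^{-5}$)
$Q{\left(-96 \right)} + V = \left(210 + \left(-96\right)^{2} - -14112\right) + \frac{2153}{55408330} = \left(210 + 9216 + 14112\right) + \frac{2153}{55408330} = 23538 + \frac{2153}{55408330} = \frac{1304201273693}{55408330}$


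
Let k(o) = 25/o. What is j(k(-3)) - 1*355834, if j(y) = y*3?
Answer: -355859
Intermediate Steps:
j(y) = 3*y
j(k(-3)) - 1*355834 = 3*(25/(-3)) - 1*355834 = 3*(25*(-⅓)) - 355834 = 3*(-25/3) - 355834 = -25 - 355834 = -355859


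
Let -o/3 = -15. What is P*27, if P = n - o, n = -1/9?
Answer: -1218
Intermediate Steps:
o = 45 (o = -3*(-15) = 45)
n = -⅑ (n = -1*⅑ = -⅑ ≈ -0.11111)
P = -406/9 (P = -⅑ - 1*45 = -⅑ - 45 = -406/9 ≈ -45.111)
P*27 = -406/9*27 = -1218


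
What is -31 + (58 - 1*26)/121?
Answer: -3719/121 ≈ -30.736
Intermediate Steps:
-31 + (58 - 1*26)/121 = -31 + (58 - 26)*(1/121) = -31 + 32*(1/121) = -31 + 32/121 = -3719/121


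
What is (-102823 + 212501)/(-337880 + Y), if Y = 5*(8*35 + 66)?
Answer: -54839/168075 ≈ -0.32628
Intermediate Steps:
Y = 1730 (Y = 5*(280 + 66) = 5*346 = 1730)
(-102823 + 212501)/(-337880 + Y) = (-102823 + 212501)/(-337880 + 1730) = 109678/(-336150) = 109678*(-1/336150) = -54839/168075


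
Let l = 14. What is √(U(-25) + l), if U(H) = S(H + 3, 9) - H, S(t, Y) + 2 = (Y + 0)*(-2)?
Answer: √19 ≈ 4.3589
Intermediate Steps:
S(t, Y) = -2 - 2*Y (S(t, Y) = -2 + (Y + 0)*(-2) = -2 + Y*(-2) = -2 - 2*Y)
U(H) = -20 - H (U(H) = (-2 - 2*9) - H = (-2 - 18) - H = -20 - H)
√(U(-25) + l) = √((-20 - 1*(-25)) + 14) = √((-20 + 25) + 14) = √(5 + 14) = √19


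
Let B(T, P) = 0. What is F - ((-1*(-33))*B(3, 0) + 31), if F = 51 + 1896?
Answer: 1916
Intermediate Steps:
F = 1947
F - ((-1*(-33))*B(3, 0) + 31) = 1947 - (-1*(-33)*0 + 31) = 1947 - (33*0 + 31) = 1947 - (0 + 31) = 1947 - 1*31 = 1947 - 31 = 1916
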